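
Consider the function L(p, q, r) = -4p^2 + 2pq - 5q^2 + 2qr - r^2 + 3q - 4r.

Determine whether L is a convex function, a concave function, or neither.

L is quadratic, so its Hessian is the constant matrix H = [[-8, 2, 0], [2, -10, 2], [0, 2, -2]].
Leading principal minors: -8, 76, -120.
Signs alternate −, +, − ⇒ H ≺ 0 ⇒ concave.

concave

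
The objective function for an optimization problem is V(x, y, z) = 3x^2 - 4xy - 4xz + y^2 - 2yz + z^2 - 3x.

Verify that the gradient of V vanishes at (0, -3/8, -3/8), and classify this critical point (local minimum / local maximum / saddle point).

∇V = (6x - 4y - 4z - 3, -4x + 2y - 2z, -4x - 2y + 2z); substituting (0, -3/8, -3/8) gives ∇V = (0, 0, 0), so (0, -3/8, -3/8) is indeed a critical point.
The Hessian is constant: H = [[6, -4, -4], [-4, 2, -2], [-4, -2, 2]].
Leading principal minors: Δ₁ = 6, Δ₂ = -4, Δ₃ = -128.
The minors fit neither the all-positive nor the alternating-sign pattern, so H is indefinite: a saddle point.

saddle point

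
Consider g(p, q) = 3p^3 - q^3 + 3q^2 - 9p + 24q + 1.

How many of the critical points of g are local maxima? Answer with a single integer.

1

g separates as a function of p plus a function of q, so ∇g=0 decouples.
∂g/∂p = 9(p - 1)(p + 1) = 0 at p ∈ {-1, 1}; ∂g/∂q = -3(q - 4)(q + 2) = 0 at q ∈ {-2, 4}.
The Hessian is diagonal: diag(g_pp, g_qq). Second derivatives: g_pp(-1)=-18, g_pp(1)=18; g_qq(-2)=18, g_qq(4)=-18.
Local maxima occur where both diagonal entries negative: (-1, 4). Count: 1.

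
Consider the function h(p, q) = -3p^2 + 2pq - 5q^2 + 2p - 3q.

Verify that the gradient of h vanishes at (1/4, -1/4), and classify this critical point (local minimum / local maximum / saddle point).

∇h = (-6p + 2q + 2, 2p - 10q - 3); substituting (1/4, -1/4) gives ∇h = (0, 0), so (1/4, -1/4) is indeed a critical point.
The Hessian of h is constant: H = [[-6, 2], [2, -10]].
det(H) = (-6)·(-10) − 2² = 56.
det(H) > 0 and tr(H) = -16 < 0, so H is negative definite and the point is a local maximum.

local maximum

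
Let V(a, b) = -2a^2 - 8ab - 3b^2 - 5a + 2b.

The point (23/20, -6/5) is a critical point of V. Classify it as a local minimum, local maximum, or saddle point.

The Hessian of V is constant: H = [[-4, -8], [-8, -6]].
det(H) = (-4)·(-6) − (-8)² = -40.
Since det(H) < 0, H is indefinite and the critical point is a saddle point.

saddle point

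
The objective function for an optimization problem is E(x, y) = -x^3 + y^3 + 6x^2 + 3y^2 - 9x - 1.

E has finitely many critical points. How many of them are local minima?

E separates as a function of x plus a function of y, so ∇E=0 decouples.
∂E/∂x = -3(x - 3)(x - 1) = 0 at x ∈ {1, 3}; ∂E/∂y = 3y(y + 2) = 0 at y ∈ {-2, 0}.
The Hessian is diagonal: diag(E_xx, E_yy). Second derivatives: E_xx(1)=6, E_xx(3)=-6; E_yy(-2)=-6, E_yy(0)=6.
Local minima occur where both diagonal entries positive: (1, 0). Count: 1.

1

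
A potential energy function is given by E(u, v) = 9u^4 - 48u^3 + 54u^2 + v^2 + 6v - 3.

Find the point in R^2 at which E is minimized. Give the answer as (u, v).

(3, -3)

E(u,v) separates as P(u) + Q(v) − 3, so its minimum is min P + min Q − 3.
P'(u) = 36u(u - 3)(u - 1) vanishes at u ∈ {0, 1, 3}; Q'(v) = 2v + 6 vanishes at v ∈ {-3}.
Local minima of P (where P''>0): P(0)=0, P(3)=-81. Local minima of Q: Q(-3)=-9.
So the global minimum of E is P(3) + Q(-3) − 3 = -81 − 9 − 3 = -93, attained at (3, -3).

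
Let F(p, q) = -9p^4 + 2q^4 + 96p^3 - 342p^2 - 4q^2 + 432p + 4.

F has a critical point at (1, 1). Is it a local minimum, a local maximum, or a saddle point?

saddle point

The mixed partial ∂²F/∂p∂q is 0, so the Hessian at any point is diag(F_pp, F_qq) = diag(36(-3p^2 + 16p - 19), 8(3q^2 - 1)).
At (1, 1): H = diag(-216, 16).
The eigenvalues have opposite signs, so H is indefinite: a saddle point.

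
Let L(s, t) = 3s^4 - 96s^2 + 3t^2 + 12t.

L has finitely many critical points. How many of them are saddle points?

1

L separates as a function of s plus a function of t, so ∇L=0 decouples.
∂L/∂s = 12s(s - 4)(s + 4) = 0 at s ∈ {-4, 0, 4}; ∂L/∂t = 6(t + 2) = 0 at t ∈ {-2}.
The Hessian is diagonal: diag(L_ss, L_tt). Second derivatives: L_ss(-4)=384, L_ss(0)=-192, L_ss(4)=384; L_tt(-2)=6.
Saddle points occur where the two diagonal entries have opposite signs: (0, -2). Count: 1.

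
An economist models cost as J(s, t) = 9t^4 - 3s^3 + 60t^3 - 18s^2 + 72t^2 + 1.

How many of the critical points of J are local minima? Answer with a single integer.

2

J separates as a function of s plus a function of t, so ∇J=0 decouples.
∂J/∂s = -9s(s + 4) = 0 at s ∈ {-4, 0}; ∂J/∂t = 36t(t + 1)(t + 4) = 0 at t ∈ {-4, -1, 0}.
The Hessian is diagonal: diag(J_ss, J_tt). Second derivatives: J_ss(-4)=36, J_ss(0)=-36; J_tt(-4)=432, J_tt(-1)=-108, J_tt(0)=144.
Local minima occur where both diagonal entries positive: (-4, -4), (-4, 0). Count: 2.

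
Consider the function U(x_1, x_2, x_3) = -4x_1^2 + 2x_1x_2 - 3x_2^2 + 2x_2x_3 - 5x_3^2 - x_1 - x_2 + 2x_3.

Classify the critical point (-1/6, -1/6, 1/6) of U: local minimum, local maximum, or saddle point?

The Hessian is constant: H = [[-8, 2, 0], [2, -6, 2], [0, 2, -10]].
Leading principal minors: Δ₁ = -8, Δ₂ = 44, Δ₃ = -408.
The minors alternate sign starting negative (−, +, −), so H is negative definite: a local maximum.

local maximum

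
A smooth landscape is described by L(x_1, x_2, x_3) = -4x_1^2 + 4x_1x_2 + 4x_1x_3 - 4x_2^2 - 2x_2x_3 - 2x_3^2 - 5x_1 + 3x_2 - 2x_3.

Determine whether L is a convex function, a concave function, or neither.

concave

L is quadratic, so its Hessian is the constant matrix H = [[-8, 4, 4], [4, -8, -2], [4, -2, -4]].
Leading principal minors: -8, 48, -96.
Signs alternate −, +, − ⇒ H ≺ 0 ⇒ concave.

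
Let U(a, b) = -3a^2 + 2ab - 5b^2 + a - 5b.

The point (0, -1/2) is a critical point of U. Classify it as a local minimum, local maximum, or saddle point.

local maximum

The Hessian of U is constant: H = [[-6, 2], [2, -10]].
det(H) = (-6)·(-10) − 2² = 56.
det(H) > 0 and tr(H) = -16 < 0, so H is negative definite and the point is a local maximum.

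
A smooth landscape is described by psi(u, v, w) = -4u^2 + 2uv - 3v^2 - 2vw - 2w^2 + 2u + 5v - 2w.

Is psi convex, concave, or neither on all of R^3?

concave

psi is quadratic, so its Hessian is the constant matrix H = [[-8, 2, 0], [2, -6, -2], [0, -2, -4]].
Leading principal minors: -8, 44, -144.
Signs alternate −, +, − ⇒ H ≺ 0 ⇒ concave.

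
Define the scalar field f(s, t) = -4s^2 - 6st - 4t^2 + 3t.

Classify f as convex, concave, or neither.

f is quadratic, so its Hessian is the constant matrix H = [[-8, -6], [-6, -8]].
det(H) = 28, tr(H) = -16.
det(H) > 0 and tr(H) < 0, so H is negative definite everywhere: concave.

concave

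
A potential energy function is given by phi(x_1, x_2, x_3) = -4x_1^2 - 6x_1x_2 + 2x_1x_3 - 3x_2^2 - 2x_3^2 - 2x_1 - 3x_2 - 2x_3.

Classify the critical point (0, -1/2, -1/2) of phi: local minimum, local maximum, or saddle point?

local maximum

The Hessian is constant: H = [[-8, -6, 2], [-6, -6, 0], [2, 0, -4]].
Leading principal minors: Δ₁ = -8, Δ₂ = 12, Δ₃ = -24.
The minors alternate sign starting negative (−, +, −), so H is negative definite: a local maximum.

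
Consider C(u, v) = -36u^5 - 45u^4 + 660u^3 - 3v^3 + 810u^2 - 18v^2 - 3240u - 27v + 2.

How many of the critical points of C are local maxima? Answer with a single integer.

C separates as a function of u plus a function of v, so ∇C=0 decouples.
∂C/∂u = -180(u - 3)(u - 1)(u + 2)(u + 3) = 0 at u ∈ {-3, -2, 1, 3}; ∂C/∂v = -9(v + 1)(v + 3) = 0 at v ∈ {-3, -1}.
The Hessian is diagonal: diag(C_uu, C_vv). Second derivatives: C_uu(-3)=4320, C_uu(-2)=-2700, C_uu(1)=4320, C_uu(3)=-10800; C_vv(-3)=18, C_vv(-1)=-18.
Local maxima occur where both diagonal entries negative: (-2, -1), (3, -1). Count: 2.

2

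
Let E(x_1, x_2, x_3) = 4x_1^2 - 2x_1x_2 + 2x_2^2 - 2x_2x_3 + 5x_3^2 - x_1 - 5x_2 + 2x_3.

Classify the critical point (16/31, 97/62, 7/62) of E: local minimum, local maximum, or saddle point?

The Hessian is constant: H = [[8, -2, 0], [-2, 4, -2], [0, -2, 10]].
Leading principal minors: Δ₁ = 8, Δ₂ = 28, Δ₃ = 248.
All leading minors are positive, so H is positive definite: a local minimum.

local minimum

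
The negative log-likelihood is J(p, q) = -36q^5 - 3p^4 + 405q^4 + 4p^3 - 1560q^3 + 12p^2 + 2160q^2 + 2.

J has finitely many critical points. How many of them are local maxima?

J separates as a function of p plus a function of q, so ∇J=0 decouples.
∂J/∂p = -12p(p - 2)(p + 1) = 0 at p ∈ {-1, 0, 2}; ∂J/∂q = -180q(q - 4)(q - 3)(q - 2) = 0 at q ∈ {0, 2, 3, 4}.
The Hessian is diagonal: diag(J_pp, J_qq). Second derivatives: J_pp(-1)=-36, J_pp(0)=24, J_pp(2)=-72; J_qq(0)=4320, J_qq(2)=-720, J_qq(3)=540, J_qq(4)=-1440.
Local maxima occur where both diagonal entries negative: (-1, 2), (-1, 4), (2, 2), (2, 4). Count: 4.

4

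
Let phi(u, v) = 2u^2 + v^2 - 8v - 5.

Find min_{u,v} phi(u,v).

-21

phi(u,v) separates as P(u) + Q(v) − 5, so its minimum is min P + min Q − 5.
P'(u) = 4u vanishes at u ∈ {0}; Q'(v) = 2v - 8 vanishes at v ∈ {4}.
Local minima of P (where P''>0): P(0)=0. Local minima of Q: Q(4)=-16.
So the global minimum of phi is P(0) + Q(4) − 5 = 0 − 16 − 5 = -21, attained at (0, 4).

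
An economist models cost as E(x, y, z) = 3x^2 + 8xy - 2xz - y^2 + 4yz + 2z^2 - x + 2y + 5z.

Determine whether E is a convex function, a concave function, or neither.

E is quadratic, so its Hessian is the constant matrix H = [[6, 8, -2], [8, -2, 4], [-2, 4, 4]].
Leading principal minors: 6, -76, -520.
Neither pattern holds ⇒ H is indefinite ⇒ neither convex nor concave.

neither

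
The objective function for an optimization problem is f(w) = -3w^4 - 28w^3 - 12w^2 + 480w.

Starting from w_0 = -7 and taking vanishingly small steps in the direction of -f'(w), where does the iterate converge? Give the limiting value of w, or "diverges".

diverges

f'(w) = -12(w - 2)(w + 4)(w + 5), so f'(-7) = 648.
Gradient descent moves in the -f' direction, i.e. w is decreasing.
There is no critical point below w=-7, and f' keeps the same sign, so the iterate runs off to −∞.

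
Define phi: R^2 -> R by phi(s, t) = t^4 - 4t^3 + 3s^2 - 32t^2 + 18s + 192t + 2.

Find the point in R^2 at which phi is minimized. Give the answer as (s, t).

(-3, -4)

phi(s,t) separates as P(s) + Q(t) + 2, so its minimum is min P + min Q + 2.
P'(s) = 6s + 18 vanishes at s ∈ {-3}; Q'(t) = 4(t - 4)(t - 3)(t + 4) vanishes at t ∈ {-4, 3, 4}.
Local minima of P (where P''>0): P(-3)=-27. Local minima of Q: Q(-4)=-768, Q(4)=256.
So the global minimum of phi is P(-3) + Q(-4) + 2 = -27 − 768 + 2 = -793, attained at (-3, -4).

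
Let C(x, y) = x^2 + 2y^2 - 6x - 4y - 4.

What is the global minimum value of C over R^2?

C(x,y) separates as P(x) + Q(y) − 4, so its minimum is min P + min Q − 4.
P'(x) = 2x - 6 vanishes at x ∈ {3}; Q'(y) = 4y - 4 vanishes at y ∈ {1}.
Local minima of P (where P''>0): P(3)=-9. Local minima of Q: Q(1)=-2.
So the global minimum of C is P(3) + Q(1) − 4 = -9 − 2 − 4 = -15, attained at (3, 1).

-15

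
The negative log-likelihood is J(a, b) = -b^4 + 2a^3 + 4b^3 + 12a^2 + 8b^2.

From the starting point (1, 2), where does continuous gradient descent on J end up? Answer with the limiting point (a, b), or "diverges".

(0, 0)

J is separable, so gradient descent decouples: a follows -∂J/∂a, b follows -∂J/∂b.
∂J/∂a = 6a(a + 4); at a=1 this is 30, so a decreases.
∂J/∂b = -4b(b - 4)(b + 1); at b=2 this is 48, so b decreases.
a converges to its nearest critical value 0 (a local min of the a-part); b converges to 0. The iterate converges to (0, 0).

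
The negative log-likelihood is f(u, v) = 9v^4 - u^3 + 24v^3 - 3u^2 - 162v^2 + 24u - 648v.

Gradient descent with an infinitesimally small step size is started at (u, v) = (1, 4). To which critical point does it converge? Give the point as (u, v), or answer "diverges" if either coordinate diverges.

f is separable, so gradient descent decouples: u follows -∂f/∂u, v follows -∂f/∂v.
∂f/∂u = -3(u - 2)(u + 4); at u=1 this is 15, so u decreases.
∂f/∂v = 36(v - 3)(v + 2)(v + 3); at v=4 this is 1512, so v decreases.
u converges to its nearest critical value -4 (a local min of the u-part); v converges to 3. The iterate converges to (-4, 3).

(-4, 3)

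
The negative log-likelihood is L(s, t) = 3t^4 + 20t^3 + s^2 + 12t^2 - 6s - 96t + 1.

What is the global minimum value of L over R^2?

-69

L(s,t) separates as P(s) + Q(t) + 1, so its minimum is min P + min Q + 1.
P'(s) = 2s - 6 vanishes at s ∈ {3}; Q'(t) = 12(t - 1)(t + 2)(t + 4) vanishes at t ∈ {-4, -2, 1}.
Local minima of P (where P''>0): P(3)=-9. Local minima of Q: Q(-4)=64, Q(1)=-61.
So the global minimum of L is P(3) + Q(1) + 1 = -9 − 61 + 1 = -69, attained at (3, 1).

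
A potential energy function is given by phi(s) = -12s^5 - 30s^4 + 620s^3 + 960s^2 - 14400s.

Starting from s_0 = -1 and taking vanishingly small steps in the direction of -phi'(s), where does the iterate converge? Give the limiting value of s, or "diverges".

phi'(s) = -60(s - 4)(s - 3)(s + 4)(s + 5), so phi'(-1) = -14400.
Gradient descent moves in the -phi' direction, i.e. s is increasing.
The nearest critical point in that direction is s = 3, where phi'' = 3360 > 0 (a local minimum). The iterate converges there.

3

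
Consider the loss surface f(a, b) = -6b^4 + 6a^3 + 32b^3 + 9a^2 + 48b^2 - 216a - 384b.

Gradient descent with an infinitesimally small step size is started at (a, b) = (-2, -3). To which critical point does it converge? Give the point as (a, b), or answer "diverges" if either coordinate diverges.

diverges

f is separable, so gradient descent decouples: a follows -∂f/∂a, b follows -∂f/∂b.
∂f/∂a = 18(a - 3)(a + 4); at a=-2 this is -180, so a increases.
∂f/∂b = -24(b - 4)(b - 2)(b + 2); at b=-3 this is 840, so b decreases.
The b-coordinate has no critical point in that direction and runs off to infinity.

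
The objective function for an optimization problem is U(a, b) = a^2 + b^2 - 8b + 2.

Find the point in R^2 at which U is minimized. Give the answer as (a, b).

U(a,b) separates as P(a) + Q(b) + 2, so its minimum is min P + min Q + 2.
P'(a) = 2a vanishes at a ∈ {0}; Q'(b) = 2b - 8 vanishes at b ∈ {4}.
Local minima of P (where P''>0): P(0)=0. Local minima of Q: Q(4)=-16.
So the global minimum of U is P(0) + Q(4) + 2 = 0 − 16 + 2 = -14, attained at (0, 4).

(0, 4)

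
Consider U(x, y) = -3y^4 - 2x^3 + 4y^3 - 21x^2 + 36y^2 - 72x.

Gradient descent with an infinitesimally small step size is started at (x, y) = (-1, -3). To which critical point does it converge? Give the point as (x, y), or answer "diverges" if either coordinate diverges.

U is separable, so gradient descent decouples: x follows -∂U/∂x, y follows -∂U/∂y.
∂U/∂x = -6(x + 3)(x + 4); at x=-1 this is -36, so x increases.
∂U/∂y = -12y(y - 3)(y + 2); at y=-3 this is 216, so y decreases.
The x-coordinate has no critical point in that direction and runs off to infinity.

diverges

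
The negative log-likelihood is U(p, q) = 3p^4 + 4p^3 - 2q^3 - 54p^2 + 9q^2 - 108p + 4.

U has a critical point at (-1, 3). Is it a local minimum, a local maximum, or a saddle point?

local maximum

The mixed partial ∂²U/∂p∂q is 0, so the Hessian at any point is diag(U_pp, U_qq) = diag(12(3p^2 + 2p - 9), 6(-2q + 3)).
At (-1, 3): H = diag(-96, -18).
Both eigenvalues are negative, so H is negative definite: a local maximum.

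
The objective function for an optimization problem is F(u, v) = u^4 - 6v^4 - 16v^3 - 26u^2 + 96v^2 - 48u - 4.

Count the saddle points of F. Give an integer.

5

F separates as a function of u plus a function of v, so ∇F=0 decouples.
∂F/∂u = 4(u - 4)(u + 1)(u + 3) = 0 at u ∈ {-3, -1, 4}; ∂F/∂v = -24v(v - 2)(v + 4) = 0 at v ∈ {-4, 0, 2}.
The Hessian is diagonal: diag(F_uu, F_vv). Second derivatives: F_uu(-3)=56, F_uu(-1)=-40, F_uu(4)=140; F_vv(-4)=-576, F_vv(0)=192, F_vv(2)=-288.
Saddle points occur where the two diagonal entries have opposite signs: (-3, -4), (-3, 2), (-1, 0), (4, -4), (4, 2). Count: 5.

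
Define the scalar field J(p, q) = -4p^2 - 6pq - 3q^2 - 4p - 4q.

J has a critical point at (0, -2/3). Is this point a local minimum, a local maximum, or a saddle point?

local maximum

The Hessian of J is constant: H = [[-8, -6], [-6, -6]].
det(H) = (-8)·(-6) − (-6)² = 12.
det(H) > 0 and tr(H) = -14 < 0, so H is negative definite and the point is a local maximum.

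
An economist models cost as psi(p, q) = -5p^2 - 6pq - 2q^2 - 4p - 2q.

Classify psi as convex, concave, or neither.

concave

psi is quadratic, so its Hessian is the constant matrix H = [[-10, -6], [-6, -4]].
det(H) = 4, tr(H) = -14.
det(H) > 0 and tr(H) < 0, so H is negative definite everywhere: concave.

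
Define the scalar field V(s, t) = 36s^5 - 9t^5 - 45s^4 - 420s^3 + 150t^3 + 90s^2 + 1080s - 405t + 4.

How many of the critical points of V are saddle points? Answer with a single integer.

8

V separates as a function of s plus a function of t, so ∇V=0 decouples.
∂V/∂s = 180(s - 3)(s - 1)(s + 1)(s + 2) = 0 at s ∈ {-2, -1, 1, 3}; ∂V/∂t = -45(t - 3)(t - 1)(t + 1)(t + 3) = 0 at t ∈ {-3, -1, 1, 3}.
The Hessian is diagonal: diag(V_ss, V_tt). Second derivatives: V_ss(-2)=-2700, V_ss(-1)=1440, V_ss(1)=-2160, V_ss(3)=7200; V_tt(-3)=2160, V_tt(-1)=-720, V_tt(1)=720, V_tt(3)=-2160.
Saddle points occur where the two diagonal entries have opposite signs: (-2, -3), (-2, 1), (-1, -1), (-1, 3), (1, -3), (1, 1), (3, -1), (3, 3). Count: 8.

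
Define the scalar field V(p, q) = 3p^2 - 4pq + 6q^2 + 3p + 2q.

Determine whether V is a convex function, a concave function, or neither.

convex

V is quadratic, so its Hessian is the constant matrix H = [[6, -4], [-4, 12]].
det(H) = 56, tr(H) = 18.
det(H) > 0 and tr(H) > 0, so H is positive definite everywhere: convex.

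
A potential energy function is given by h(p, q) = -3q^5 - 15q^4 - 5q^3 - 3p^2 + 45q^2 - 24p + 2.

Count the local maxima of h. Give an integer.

2

h separates as a function of p plus a function of q, so ∇h=0 decouples.
∂h/∂p = -6(p + 4) = 0 at p ∈ {-4}; ∂h/∂q = -15q(q - 1)(q + 2)(q + 3) = 0 at q ∈ {-3, -2, 0, 1}.
The Hessian is diagonal: diag(h_pp, h_qq). Second derivatives: h_pp(-4)=-6; h_qq(-3)=180, h_qq(-2)=-90, h_qq(0)=90, h_qq(1)=-180.
Local maxima occur where both diagonal entries negative: (-4, -2), (-4, 1). Count: 2.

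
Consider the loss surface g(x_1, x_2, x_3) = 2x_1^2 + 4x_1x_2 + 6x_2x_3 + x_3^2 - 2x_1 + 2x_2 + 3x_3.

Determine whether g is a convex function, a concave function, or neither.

g is quadratic, so its Hessian is the constant matrix H = [[4, 4, 0], [4, 0, 6], [0, 6, 2]].
Leading principal minors: 4, -16, -176.
Neither pattern holds ⇒ H is indefinite ⇒ neither convex nor concave.

neither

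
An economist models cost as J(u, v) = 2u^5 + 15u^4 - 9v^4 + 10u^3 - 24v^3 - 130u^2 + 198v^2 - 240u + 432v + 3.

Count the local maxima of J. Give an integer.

4

J separates as a function of u plus a function of v, so ∇J=0 decouples.
∂J/∂u = 10(u - 2)(u + 1)(u + 3)(u + 4) = 0 at u ∈ {-4, -3, -1, 2}; ∂J/∂v = -36(v - 3)(v + 1)(v + 4) = 0 at v ∈ {-4, -1, 3}.
The Hessian is diagonal: diag(J_uu, J_vv). Second derivatives: J_uu(-4)=-180, J_uu(-3)=100, J_uu(-1)=-180, J_uu(2)=900; J_vv(-4)=-756, J_vv(-1)=432, J_vv(3)=-1008.
Local maxima occur where both diagonal entries negative: (-4, -4), (-4, 3), (-1, -4), (-1, 3). Count: 4.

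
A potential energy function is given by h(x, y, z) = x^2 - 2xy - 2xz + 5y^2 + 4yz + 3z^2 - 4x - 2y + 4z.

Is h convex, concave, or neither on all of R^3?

h is quadratic, so its Hessian is the constant matrix H = [[2, -2, -2], [-2, 10, 4], [-2, 4, 6]].
Leading principal minors: 2, 16, 56.
All positive ⇒ H ≻ 0 ⇒ convex.

convex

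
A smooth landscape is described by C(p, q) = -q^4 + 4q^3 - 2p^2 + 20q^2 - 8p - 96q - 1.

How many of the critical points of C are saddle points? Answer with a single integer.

1

C separates as a function of p plus a function of q, so ∇C=0 decouples.
∂C/∂p = -4(p + 2) = 0 at p ∈ {-2}; ∂C/∂q = -4(q - 4)(q - 2)(q + 3) = 0 at q ∈ {-3, 2, 4}.
The Hessian is diagonal: diag(C_pp, C_qq). Second derivatives: C_pp(-2)=-4; C_qq(-3)=-140, C_qq(2)=40, C_qq(4)=-56.
Saddle points occur where the two diagonal entries have opposite signs: (-2, 2). Count: 1.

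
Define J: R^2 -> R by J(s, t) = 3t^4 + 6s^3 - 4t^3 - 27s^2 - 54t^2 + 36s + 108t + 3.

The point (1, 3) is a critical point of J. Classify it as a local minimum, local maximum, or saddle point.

saddle point

The mixed partial ∂²J/∂s∂t is 0, so the Hessian at any point is diag(J_ss, J_tt) = diag(18(2s - 3), 12(3t^2 - 2t - 9)).
At (1, 3): H = diag(-18, 144).
The eigenvalues have opposite signs, so H is indefinite: a saddle point.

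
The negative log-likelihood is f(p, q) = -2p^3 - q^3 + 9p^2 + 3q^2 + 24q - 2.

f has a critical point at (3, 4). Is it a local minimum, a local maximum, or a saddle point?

local maximum

The mixed partial ∂²f/∂p∂q is 0, so the Hessian at any point is diag(f_pp, f_qq) = diag(6(-2p + 3), 6(-q + 1)).
At (3, 4): H = diag(-18, -18).
Both eigenvalues are negative, so H is negative definite: a local maximum.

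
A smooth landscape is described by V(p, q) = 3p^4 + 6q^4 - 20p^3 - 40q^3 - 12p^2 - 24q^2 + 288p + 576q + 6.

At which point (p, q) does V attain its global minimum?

(-2, -2)

V(p,q) separates as A(p) + B(q) + 6, so its minimum is min A + min B + 6.
A'(p) = 12(p - 4)(p - 3)(p + 2) vanishes at p ∈ {-2, 3, 4}; B'(q) = 24(q - 4)(q - 3)(q + 2) vanishes at q ∈ {-2, 3, 4}.
Local minima of A (where A''>0): A(-2)=-416, A(4)=448. Local minima of B: B(-2)=-832, B(4)=896.
So the global minimum of V is A(-2) + B(-2) + 6 = -416 − 832 + 6 = -1242, attained at (-2, -2).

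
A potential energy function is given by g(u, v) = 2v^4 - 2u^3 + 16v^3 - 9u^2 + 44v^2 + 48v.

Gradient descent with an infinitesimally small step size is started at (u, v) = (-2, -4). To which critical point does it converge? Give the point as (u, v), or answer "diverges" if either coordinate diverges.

(-3, -3)

g is separable, so gradient descent decouples: u follows -∂g/∂u, v follows -∂g/∂v.
∂g/∂u = -6u(u + 3); at u=-2 this is 12, so u decreases.
∂g/∂v = 8(v + 1)(v + 2)(v + 3); at v=-4 this is -48, so v increases.
u converges to its nearest critical value -3 (a local min of the u-part); v converges to -3. The iterate converges to (-3, -3).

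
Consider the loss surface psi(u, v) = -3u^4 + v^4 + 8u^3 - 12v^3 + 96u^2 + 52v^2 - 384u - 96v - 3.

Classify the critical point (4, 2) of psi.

saddle point

The mixed partial ∂²psi/∂u∂v is 0, so the Hessian at any point is diag(psi_uu, psi_vv) = diag(12(-3u^2 + 4u + 16), 4(3v^2 - 18v + 26)).
At (4, 2): H = diag(-192, 8).
The eigenvalues have opposite signs, so H is indefinite: a saddle point.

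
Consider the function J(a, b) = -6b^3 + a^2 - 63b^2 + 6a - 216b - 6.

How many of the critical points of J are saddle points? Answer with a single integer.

1

J separates as a function of a plus a function of b, so ∇J=0 decouples.
∂J/∂a = 2(a + 3) = 0 at a ∈ {-3}; ∂J/∂b = -18(b + 3)(b + 4) = 0 at b ∈ {-4, -3}.
The Hessian is diagonal: diag(J_aa, J_bb). Second derivatives: J_aa(-3)=2; J_bb(-4)=18, J_bb(-3)=-18.
Saddle points occur where the two diagonal entries have opposite signs: (-3, -3). Count: 1.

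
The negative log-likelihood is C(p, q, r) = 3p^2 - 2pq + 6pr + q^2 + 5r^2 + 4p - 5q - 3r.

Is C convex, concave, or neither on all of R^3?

convex

C is quadratic, so its Hessian is the constant matrix H = [[6, -2, 6], [-2, 2, 0], [6, 0, 10]].
Leading principal minors: 6, 8, 8.
All positive ⇒ H ≻ 0 ⇒ convex.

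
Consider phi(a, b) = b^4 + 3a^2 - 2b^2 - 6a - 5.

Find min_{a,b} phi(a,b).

-9

phi(a,b) separates as P(a) + Q(b) − 5, so its minimum is min P + min Q − 5.
P'(a) = 6a - 6 vanishes at a ∈ {1}; Q'(b) = 4b(b - 1)(b + 1) vanishes at b ∈ {-1, 0, 1}.
Local minima of P (where P''>0): P(1)=-3. Local minima of Q: Q(-1)=-1, Q(1)=-1.
So the global minimum of phi is P(1) + Q(-1) − 5 = -3 − 1 − 5 = -9, attained at (1, -1).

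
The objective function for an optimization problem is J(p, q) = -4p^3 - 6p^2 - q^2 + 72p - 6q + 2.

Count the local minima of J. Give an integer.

J separates as a function of p plus a function of q, so ∇J=0 decouples.
∂J/∂p = -12(p - 2)(p + 3) = 0 at p ∈ {-3, 2}; ∂J/∂q = -2(q + 3) = 0 at q ∈ {-3}.
The Hessian is diagonal: diag(J_pp, J_qq). Second derivatives: J_pp(-3)=60, J_pp(2)=-60; J_qq(-3)=-2.
Local minima occur where both diagonal entries positive: none. Count: 0.

0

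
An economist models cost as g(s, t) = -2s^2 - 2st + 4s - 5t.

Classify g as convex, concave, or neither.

g is quadratic, so its Hessian is the constant matrix H = [[-4, -2], [-2, 0]].
det(H) = -4, tr(H) = -4.
det(H) < 0, so H is indefinite: neither convex nor concave.

neither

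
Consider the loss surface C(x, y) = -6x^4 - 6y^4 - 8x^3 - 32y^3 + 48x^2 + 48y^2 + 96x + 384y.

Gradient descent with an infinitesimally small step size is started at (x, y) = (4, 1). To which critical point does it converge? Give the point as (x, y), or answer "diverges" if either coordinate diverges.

C is separable, so gradient descent decouples: x follows -∂C/∂x, y follows -∂C/∂y.
∂C/∂x = -24(x - 2)(x + 1)(x + 2); at x=4 this is -1440, so x increases.
∂C/∂y = -24(y - 2)(y + 2)(y + 4); at y=1 this is 360, so y decreases.
The x-coordinate has no critical point in that direction and runs off to infinity.

diverges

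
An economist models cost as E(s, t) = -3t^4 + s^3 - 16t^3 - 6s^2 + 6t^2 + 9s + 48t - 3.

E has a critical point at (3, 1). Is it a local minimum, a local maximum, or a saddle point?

saddle point

The mixed partial ∂²E/∂s∂t is 0, so the Hessian at any point is diag(E_ss, E_tt) = diag(6(s - 2), 12(-3t^2 - 8t + 1)).
At (3, 1): H = diag(6, -120).
The eigenvalues have opposite signs, so H is indefinite: a saddle point.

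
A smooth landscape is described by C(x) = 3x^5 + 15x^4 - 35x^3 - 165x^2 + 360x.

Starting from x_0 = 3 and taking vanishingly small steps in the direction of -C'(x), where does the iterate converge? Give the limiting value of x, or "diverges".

C'(x) = 15(x - 2)(x - 1)(x + 3)(x + 4), so C'(3) = 1260.
Gradient descent moves in the -C' direction, i.e. x is decreasing.
The nearest critical point in that direction is x = 2, where C'' = 450 > 0 (a local minimum). The iterate converges there.

2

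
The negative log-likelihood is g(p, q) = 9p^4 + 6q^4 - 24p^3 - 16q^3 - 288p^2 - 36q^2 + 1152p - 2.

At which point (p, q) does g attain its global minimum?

(-4, 3)

g(p,q) separates as A(p) + B(q) − 2, so its minimum is min A + min B − 2.
A'(p) = 36(p - 4)(p - 2)(p + 4) vanishes at p ∈ {-4, 2, 4}; B'(q) = 24q(q - 3)(q + 1) vanishes at q ∈ {-1, 0, 3}.
Local minima of A (where A''>0): A(-4)=-5376, A(4)=768. Local minima of B: B(-1)=-14, B(3)=-270.
So the global minimum of g is A(-4) + B(3) − 2 = -5376 − 270 − 2 = -5648, attained at (-4, 3).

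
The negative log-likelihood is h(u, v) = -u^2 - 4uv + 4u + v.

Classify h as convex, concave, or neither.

neither

h is quadratic, so its Hessian is the constant matrix H = [[-2, -4], [-4, 0]].
det(H) = -16, tr(H) = -2.
det(H) < 0, so H is indefinite: neither convex nor concave.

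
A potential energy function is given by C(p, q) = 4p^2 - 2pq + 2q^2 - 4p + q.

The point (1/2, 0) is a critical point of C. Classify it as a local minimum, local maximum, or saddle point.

local minimum

The Hessian of C is constant: H = [[8, -2], [-2, 4]].
det(H) = 8·4 − (-2)² = 28.
det(H) > 0 and tr(H) = 12 > 0, so H is positive definite and the point is a local minimum.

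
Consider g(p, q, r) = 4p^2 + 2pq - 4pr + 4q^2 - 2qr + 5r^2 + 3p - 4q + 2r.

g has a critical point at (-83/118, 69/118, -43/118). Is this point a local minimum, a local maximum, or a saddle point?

local minimum

The Hessian is constant: H = [[8, 2, -4], [2, 8, -2], [-4, -2, 10]].
Leading principal minors: Δ₁ = 8, Δ₂ = 60, Δ₃ = 472.
All leading minors are positive, so H is positive definite: a local minimum.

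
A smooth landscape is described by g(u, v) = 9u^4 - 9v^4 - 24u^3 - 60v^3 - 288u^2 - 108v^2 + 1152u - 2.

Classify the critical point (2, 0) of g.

The mixed partial ∂²g/∂u∂v is 0, so the Hessian at any point is diag(g_uu, g_vv) = diag(36(3u^2 - 4u - 16), -36(3v^2 + 10v + 6)).
At (2, 0): H = diag(-432, -216).
Both eigenvalues are negative, so H is negative definite: a local maximum.

local maximum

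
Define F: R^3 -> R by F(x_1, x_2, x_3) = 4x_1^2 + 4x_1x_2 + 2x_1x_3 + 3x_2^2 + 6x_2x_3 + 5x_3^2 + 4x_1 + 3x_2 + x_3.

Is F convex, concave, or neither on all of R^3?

convex

F is quadratic, so its Hessian is the constant matrix H = [[8, 4, 2], [4, 6, 6], [2, 6, 10]].
Leading principal minors: 8, 32, 104.
All positive ⇒ H ≻ 0 ⇒ convex.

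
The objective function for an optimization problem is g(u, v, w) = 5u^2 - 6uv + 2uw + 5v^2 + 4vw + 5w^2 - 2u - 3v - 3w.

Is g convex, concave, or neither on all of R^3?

convex

g is quadratic, so its Hessian is the constant matrix H = [[10, -6, 2], [-6, 10, 4], [2, 4, 10]].
Leading principal minors: 10, 64, 344.
All positive ⇒ H ≻ 0 ⇒ convex.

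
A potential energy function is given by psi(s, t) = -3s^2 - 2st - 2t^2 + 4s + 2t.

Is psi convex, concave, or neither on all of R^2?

concave

psi is quadratic, so its Hessian is the constant matrix H = [[-6, -2], [-2, -4]].
det(H) = 20, tr(H) = -10.
det(H) > 0 and tr(H) < 0, so H is negative definite everywhere: concave.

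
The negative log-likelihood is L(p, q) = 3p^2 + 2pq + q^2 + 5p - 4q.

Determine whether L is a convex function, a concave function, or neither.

convex

L is quadratic, so its Hessian is the constant matrix H = [[6, 2], [2, 2]].
det(H) = 8, tr(H) = 8.
det(H) > 0 and tr(H) > 0, so H is positive definite everywhere: convex.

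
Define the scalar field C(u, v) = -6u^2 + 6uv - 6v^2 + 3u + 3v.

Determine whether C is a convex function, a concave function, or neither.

C is quadratic, so its Hessian is the constant matrix H = [[-12, 6], [6, -12]].
det(H) = 108, tr(H) = -24.
det(H) > 0 and tr(H) < 0, so H is negative definite everywhere: concave.

concave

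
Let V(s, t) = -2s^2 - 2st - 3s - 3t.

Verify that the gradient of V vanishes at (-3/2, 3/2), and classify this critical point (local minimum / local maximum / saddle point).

∇V = (-4s - 2t - 3, -2s - 3); substituting (-3/2, 3/2) gives ∇V = (0, 0), so (-3/2, 3/2) is indeed a critical point.
The Hessian of V is constant: H = [[-4, -2], [-2, 0]].
det(H) = (-4)·0 − (-2)² = -4.
Since det(H) < 0, H is indefinite and the critical point is a saddle point.

saddle point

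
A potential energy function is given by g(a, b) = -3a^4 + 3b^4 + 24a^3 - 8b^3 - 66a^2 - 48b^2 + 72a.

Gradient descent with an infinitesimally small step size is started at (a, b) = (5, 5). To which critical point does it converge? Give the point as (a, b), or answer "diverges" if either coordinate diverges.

diverges

g is separable, so gradient descent decouples: a follows -∂g/∂a, b follows -∂g/∂b.
∂g/∂a = -12(a - 3)(a - 2)(a - 1); at a=5 this is -288, so a increases.
∂g/∂b = 12b(b - 4)(b + 2); at b=5 this is 420, so b decreases.
The a-coordinate has no critical point in that direction and runs off to infinity.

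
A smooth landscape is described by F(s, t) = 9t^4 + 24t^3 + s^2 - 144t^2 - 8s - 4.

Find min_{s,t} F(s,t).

-1556

F(s,t) separates as P(s) + Q(t) − 4, so its minimum is min P + min Q − 4.
P'(s) = 2s - 8 vanishes at s ∈ {4}; Q'(t) = 36t(t - 2)(t + 4) vanishes at t ∈ {-4, 0, 2}.
Local minima of P (where P''>0): P(4)=-16. Local minima of Q: Q(-4)=-1536, Q(2)=-240.
So the global minimum of F is P(4) + Q(-4) − 4 = -16 − 1536 − 4 = -1556, attained at (4, -4).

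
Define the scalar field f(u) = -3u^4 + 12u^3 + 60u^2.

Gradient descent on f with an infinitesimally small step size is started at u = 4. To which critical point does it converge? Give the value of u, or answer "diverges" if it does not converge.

f'(u) = -12u(u - 5)(u + 2), so f'(4) = 288.
Gradient descent moves in the -f' direction, i.e. u is decreasing.
The nearest critical point in that direction is u = 0, where f'' = 120 > 0 (a local minimum). The iterate converges there.

0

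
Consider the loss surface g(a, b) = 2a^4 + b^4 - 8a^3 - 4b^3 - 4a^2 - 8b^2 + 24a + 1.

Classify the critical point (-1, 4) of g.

The mixed partial ∂²g/∂a∂b is 0, so the Hessian at any point is diag(g_aa, g_bb) = diag(8(3a^2 - 6a - 1), 4(3b^2 - 6b - 4)).
At (-1, 4): H = diag(64, 80).
Both eigenvalues are positive, so H is positive definite: a local minimum.

local minimum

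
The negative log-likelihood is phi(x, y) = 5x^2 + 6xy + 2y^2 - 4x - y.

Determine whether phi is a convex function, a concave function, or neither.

convex

phi is quadratic, so its Hessian is the constant matrix H = [[10, 6], [6, 4]].
det(H) = 4, tr(H) = 14.
det(H) > 0 and tr(H) > 0, so H is positive definite everywhere: convex.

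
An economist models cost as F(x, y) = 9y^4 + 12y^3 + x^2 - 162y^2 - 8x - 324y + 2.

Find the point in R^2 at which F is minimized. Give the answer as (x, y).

F(x,y) separates as P(x) + Q(y) + 2, so its minimum is min P + min Q + 2.
P'(x) = 2x - 8 vanishes at x ∈ {4}; Q'(y) = 36(y - 3)(y + 1)(y + 3) vanishes at y ∈ {-3, -1, 3}.
Local minima of P (where P''>0): P(4)=-16. Local minima of Q: Q(-3)=-81, Q(3)=-1377.
So the global minimum of F is P(4) + Q(3) + 2 = -16 − 1377 + 2 = -1391, attained at (4, 3).

(4, 3)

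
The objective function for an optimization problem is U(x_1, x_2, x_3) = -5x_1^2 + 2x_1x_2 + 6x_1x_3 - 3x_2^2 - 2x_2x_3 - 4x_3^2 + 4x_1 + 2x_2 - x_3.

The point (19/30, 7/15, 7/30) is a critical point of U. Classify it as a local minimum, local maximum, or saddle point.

The Hessian is constant: H = [[-10, 2, 6], [2, -6, -2], [6, -2, -8]].
Leading principal minors: Δ₁ = -10, Δ₂ = 56, Δ₃ = -240.
The minors alternate sign starting negative (−, +, −), so H is negative definite: a local maximum.

local maximum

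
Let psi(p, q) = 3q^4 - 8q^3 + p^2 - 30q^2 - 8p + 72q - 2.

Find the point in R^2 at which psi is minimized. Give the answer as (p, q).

psi(p,q) separates as A(p) + B(q) − 2, so its minimum is min A + min B − 2.
A'(p) = 2p - 8 vanishes at p ∈ {4}; B'(q) = 12(q - 3)(q - 1)(q + 2) vanishes at q ∈ {-2, 1, 3}.
Local minima of A (where A''>0): A(4)=-16. Local minima of B: B(-2)=-152, B(3)=-27.
So the global minimum of psi is A(4) + B(-2) − 2 = -16 − 152 − 2 = -170, attained at (4, -2).

(4, -2)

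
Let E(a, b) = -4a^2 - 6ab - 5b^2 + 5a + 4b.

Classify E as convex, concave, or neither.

concave

E is quadratic, so its Hessian is the constant matrix H = [[-8, -6], [-6, -10]].
det(H) = 44, tr(H) = -18.
det(H) > 0 and tr(H) < 0, so H is negative definite everywhere: concave.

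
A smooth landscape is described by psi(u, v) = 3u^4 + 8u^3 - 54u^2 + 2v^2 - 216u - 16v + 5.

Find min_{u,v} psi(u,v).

psi(u,v) separates as P(u) + Q(v) + 5, so its minimum is min P + min Q + 5.
P'(u) = 12(u - 3)(u + 2)(u + 3) vanishes at u ∈ {-3, -2, 3}; Q'(v) = 4v - 16 vanishes at v ∈ {4}.
Local minima of P (where P''>0): P(-3)=189, P(3)=-675. Local minima of Q: Q(4)=-32.
So the global minimum of psi is P(3) + Q(4) + 5 = -675 − 32 + 5 = -702, attained at (3, 4).

-702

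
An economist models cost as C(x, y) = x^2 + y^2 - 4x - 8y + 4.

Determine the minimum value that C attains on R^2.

-16

C(x,y) separates as P(x) + Q(y) + 4, so its minimum is min P + min Q + 4.
P'(x) = 2x - 4 vanishes at x ∈ {2}; Q'(y) = 2y - 8 vanishes at y ∈ {4}.
Local minima of P (where P''>0): P(2)=-4. Local minima of Q: Q(4)=-16.
So the global minimum of C is P(2) + Q(4) + 4 = -4 − 16 + 4 = -16, attained at (2, 4).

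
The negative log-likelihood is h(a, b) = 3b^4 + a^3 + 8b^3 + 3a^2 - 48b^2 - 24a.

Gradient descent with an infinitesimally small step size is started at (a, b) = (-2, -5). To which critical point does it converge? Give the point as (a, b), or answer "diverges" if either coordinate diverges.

(2, -4)

h is separable, so gradient descent decouples: a follows -∂h/∂a, b follows -∂h/∂b.
∂h/∂a = 3(a - 2)(a + 4); at a=-2 this is -24, so a increases.
∂h/∂b = 12b(b - 2)(b + 4); at b=-5 this is -420, so b increases.
a converges to its nearest critical value 2 (a local min of the a-part); b converges to -4. The iterate converges to (2, -4).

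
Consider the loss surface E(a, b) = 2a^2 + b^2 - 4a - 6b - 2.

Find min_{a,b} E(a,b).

E(a,b) separates as P(a) + Q(b) − 2, so its minimum is min P + min Q − 2.
P'(a) = 4a - 4 vanishes at a ∈ {1}; Q'(b) = 2b - 6 vanishes at b ∈ {3}.
Local minima of P (where P''>0): P(1)=-2. Local minima of Q: Q(3)=-9.
So the global minimum of E is P(1) + Q(3) − 2 = -2 − 9 − 2 = -13, attained at (1, 3).

-13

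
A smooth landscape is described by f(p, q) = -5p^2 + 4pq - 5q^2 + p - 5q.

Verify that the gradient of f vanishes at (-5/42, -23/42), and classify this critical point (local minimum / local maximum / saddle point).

∇f = (-10p + 4q + 1, 4p - 10q - 5); substituting (-5/42, -23/42) gives ∇f = (0, 0), so (-5/42, -23/42) is indeed a critical point.
The Hessian of f is constant: H = [[-10, 4], [4, -10]].
det(H) = (-10)·(-10) − 4² = 84.
det(H) > 0 and tr(H) = -20 < 0, so H is negative definite and the point is a local maximum.

local maximum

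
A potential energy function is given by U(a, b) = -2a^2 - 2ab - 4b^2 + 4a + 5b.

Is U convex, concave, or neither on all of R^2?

concave

U is quadratic, so its Hessian is the constant matrix H = [[-4, -2], [-2, -8]].
det(H) = 28, tr(H) = -12.
det(H) > 0 and tr(H) < 0, so H is negative definite everywhere: concave.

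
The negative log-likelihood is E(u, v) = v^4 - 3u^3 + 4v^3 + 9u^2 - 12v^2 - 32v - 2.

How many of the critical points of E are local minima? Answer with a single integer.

E separates as a function of u plus a function of v, so ∇E=0 decouples.
∂E/∂u = -9u(u - 2) = 0 at u ∈ {0, 2}; ∂E/∂v = 4(v - 2)(v + 1)(v + 4) = 0 at v ∈ {-4, -1, 2}.
The Hessian is diagonal: diag(E_uu, E_vv). Second derivatives: E_uu(0)=18, E_uu(2)=-18; E_vv(-4)=72, E_vv(-1)=-36, E_vv(2)=72.
Local minima occur where both diagonal entries positive: (0, -4), (0, 2). Count: 2.

2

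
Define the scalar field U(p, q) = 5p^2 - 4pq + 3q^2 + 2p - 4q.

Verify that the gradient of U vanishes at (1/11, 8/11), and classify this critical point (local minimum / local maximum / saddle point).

local minimum

∇U = (10p - 4q + 2, -4p + 6q - 4); substituting (1/11, 8/11) gives ∇U = (0, 0), so (1/11, 8/11) is indeed a critical point.
The Hessian of U is constant: H = [[10, -4], [-4, 6]].
det(H) = 10·6 − (-4)² = 44.
det(H) > 0 and tr(H) = 16 > 0, so H is positive definite and the point is a local minimum.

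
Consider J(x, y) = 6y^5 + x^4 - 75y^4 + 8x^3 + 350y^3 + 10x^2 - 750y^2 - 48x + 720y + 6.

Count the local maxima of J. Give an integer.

2

J separates as a function of x plus a function of y, so ∇J=0 decouples.
∂J/∂x = 4(x - 1)(x + 3)(x + 4) = 0 at x ∈ {-4, -3, 1}; ∂J/∂y = 30(y - 4)(y - 3)(y - 2)(y - 1) = 0 at y ∈ {1, 2, 3, 4}.
The Hessian is diagonal: diag(J_xx, J_yy). Second derivatives: J_xx(-4)=20, J_xx(-3)=-16, J_xx(1)=80; J_yy(1)=-180, J_yy(2)=60, J_yy(3)=-60, J_yy(4)=180.
Local maxima occur where both diagonal entries negative: (-3, 1), (-3, 3). Count: 2.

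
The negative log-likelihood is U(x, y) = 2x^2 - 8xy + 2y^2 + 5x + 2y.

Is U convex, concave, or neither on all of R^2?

U is quadratic, so its Hessian is the constant matrix H = [[4, -8], [-8, 4]].
det(H) = -48, tr(H) = 8.
det(H) < 0, so H is indefinite: neither convex nor concave.

neither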